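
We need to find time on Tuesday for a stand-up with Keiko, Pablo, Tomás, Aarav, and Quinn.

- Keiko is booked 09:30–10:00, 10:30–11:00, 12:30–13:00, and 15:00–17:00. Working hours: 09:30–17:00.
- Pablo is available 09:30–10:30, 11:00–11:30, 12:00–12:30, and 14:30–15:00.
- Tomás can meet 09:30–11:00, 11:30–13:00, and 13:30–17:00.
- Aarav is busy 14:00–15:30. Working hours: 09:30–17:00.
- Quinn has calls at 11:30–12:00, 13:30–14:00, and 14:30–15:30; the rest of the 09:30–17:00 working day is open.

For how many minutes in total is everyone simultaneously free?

Keiko free within 09:30–17:00: 10:00–10:30, 11:00–12:30, 13:00–15:00.
Aarav free within 09:30–17:00: 09:30–14:00, 15:30–17:00.
Quinn free within 09:30–17:00: 09:30–11:30, 12:00–13:30, 14:00–14:30, 15:30–17:00.
Keiko ∩ Pablo: 10:00–10:30, 11:00–11:30, 12:00–12:30, 14:30–15:00.
Keiko ∩ Pablo ∩ Tomás: 10:00–10:30, 12:00–12:30, 14:30–15:00.
Keiko ∩ Pablo ∩ Tomás ∩ Aarav: 10:00–10:30, 12:00–12:30.
Keiko ∩ Pablo ∩ Tomás ∩ Aarav ∩ Quinn: 10:00–10:30, 12:00–12:30.
Total common minutes: 30 + 30 = 60.

60 minutes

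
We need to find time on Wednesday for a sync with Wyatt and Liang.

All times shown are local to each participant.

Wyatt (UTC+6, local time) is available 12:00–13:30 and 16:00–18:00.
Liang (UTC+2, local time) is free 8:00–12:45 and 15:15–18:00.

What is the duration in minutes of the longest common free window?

Wyatt → UTC: 06:00–07:30, 10:00–12:00.
Liang → UTC: 06:00–10:45, 13:15–16:00.
Wyatt ∩ Liang: 06:00–07:30, 10:00–10:45.
Common window lengths: 90, 45 min; longest is 90.

90 minutes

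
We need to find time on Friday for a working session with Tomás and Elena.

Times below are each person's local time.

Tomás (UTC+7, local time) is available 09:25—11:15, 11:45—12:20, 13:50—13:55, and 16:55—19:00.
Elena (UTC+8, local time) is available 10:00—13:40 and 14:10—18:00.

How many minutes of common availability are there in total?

155 minutes

Tomás → UTC: 02:25–04:15, 04:45–05:20, 06:50–06:55, 09:55–12:00.
Elena → UTC: 02:00–05:40, 06:10–10:00.
Tomás ∩ Elena: 02:25–04:15, 04:45–05:20, 06:50–06:55, 09:55–10:00.
Total common minutes: 110 + 35 + 5 + 5 = 155.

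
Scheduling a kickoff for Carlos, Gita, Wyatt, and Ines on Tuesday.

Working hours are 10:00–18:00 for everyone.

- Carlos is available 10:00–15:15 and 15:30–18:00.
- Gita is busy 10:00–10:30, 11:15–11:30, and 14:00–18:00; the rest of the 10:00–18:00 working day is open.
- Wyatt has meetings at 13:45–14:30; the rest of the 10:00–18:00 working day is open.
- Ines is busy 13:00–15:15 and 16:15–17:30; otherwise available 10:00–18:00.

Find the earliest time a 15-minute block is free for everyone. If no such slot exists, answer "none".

10:30

Gita free within 10:00–18:00: 10:30–11:15, 11:30–14:00.
Wyatt free within 10:00–18:00: 10:00–13:45, 14:30–18:00.
Ines free within 10:00–18:00: 10:00–13:00, 15:15–16:15, 17:30–18:00.
Carlos ∩ Gita: 10:30–11:15, 11:30–14:00.
Carlos ∩ Gita ∩ Wyatt: 10:30–11:15, 11:30–13:45.
Carlos ∩ Gita ∩ Wyatt ∩ Ines: 10:30–11:15, 11:30–13:00.
Windows ≥ 15 min: 10:30–11:15, 11:30–13:00.
Earliest such window starts at 10:30.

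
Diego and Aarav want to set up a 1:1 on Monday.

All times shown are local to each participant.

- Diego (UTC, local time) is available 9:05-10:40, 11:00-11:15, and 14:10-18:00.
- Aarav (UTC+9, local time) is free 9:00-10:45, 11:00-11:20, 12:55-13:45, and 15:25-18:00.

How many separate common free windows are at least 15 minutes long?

Diego → UTC: 09:05–10:40, 11:00–11:15, 14:10–18:00.
Aarav → UTC: 00:00–01:45, 02:00–02:20, 03:55–04:45, 06:25–09:00.
Diego ∩ Aarav: (none).
Windows ≥ 15 min: (none).
That's 0 windows.

0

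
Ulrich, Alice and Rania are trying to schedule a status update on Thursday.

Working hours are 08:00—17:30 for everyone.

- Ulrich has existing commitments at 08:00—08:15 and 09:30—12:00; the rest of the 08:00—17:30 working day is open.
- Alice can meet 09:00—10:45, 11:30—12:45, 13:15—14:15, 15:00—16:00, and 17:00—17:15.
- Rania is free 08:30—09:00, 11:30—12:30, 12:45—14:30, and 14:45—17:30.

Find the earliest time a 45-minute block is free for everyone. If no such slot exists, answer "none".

Ulrich free within 08:00–17:30: 08:15–09:30, 12:00–17:30.
Ulrich ∩ Alice: 09:00–09:30, 12:00–12:45, 13:15–14:15, 15:00–16:00, 17:00–17:15.
Ulrich ∩ Alice ∩ Rania: 12:00–12:30, 13:15–14:15, 15:00–16:00, 17:00–17:15.
Windows ≥ 45 min: 13:15–14:15, 15:00–16:00.
Earliest such window starts at 13:15.

13:15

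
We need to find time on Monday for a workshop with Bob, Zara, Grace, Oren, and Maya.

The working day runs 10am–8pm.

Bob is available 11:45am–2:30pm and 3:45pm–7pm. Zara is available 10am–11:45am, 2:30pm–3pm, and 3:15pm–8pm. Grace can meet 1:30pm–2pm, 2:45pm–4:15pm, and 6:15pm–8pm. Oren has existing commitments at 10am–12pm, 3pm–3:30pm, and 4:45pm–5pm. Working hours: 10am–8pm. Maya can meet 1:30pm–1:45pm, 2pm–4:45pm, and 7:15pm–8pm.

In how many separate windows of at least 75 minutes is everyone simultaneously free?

Oren free within 10:00–20:00: 12:00–15:00, 15:30–16:45, 17:00–20:00.
Bob ∩ Zara: 15:45–19:00.
Bob ∩ Zara ∩ Grace: 15:45–16:15, 18:15–19:00.
Bob ∩ Zara ∩ Grace ∩ Oren: 15:45–16:15, 18:15–19:00.
Bob ∩ Zara ∩ Grace ∩ Oren ∩ Maya: 15:45–16:15.
Windows ≥ 75 min: (none).
That's 0 windows.

0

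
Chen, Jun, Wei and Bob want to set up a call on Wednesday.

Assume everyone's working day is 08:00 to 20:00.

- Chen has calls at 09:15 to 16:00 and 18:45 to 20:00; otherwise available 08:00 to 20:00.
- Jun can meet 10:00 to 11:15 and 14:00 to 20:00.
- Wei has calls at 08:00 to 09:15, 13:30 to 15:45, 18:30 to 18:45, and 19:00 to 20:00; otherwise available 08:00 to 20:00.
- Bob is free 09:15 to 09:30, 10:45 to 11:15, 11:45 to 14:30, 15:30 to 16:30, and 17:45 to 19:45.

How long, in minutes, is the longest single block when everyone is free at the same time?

45 minutes

Chen free within 08:00–20:00: 08:00–09:15, 16:00–18:45.
Wei free within 08:00–20:00: 09:15–13:30, 15:45–18:30, 18:45–19:00.
Chen ∩ Jun: 16:00–18:45.
Chen ∩ Jun ∩ Wei: 16:00–18:30.
Chen ∩ Jun ∩ Wei ∩ Bob: 16:00–16:30, 17:45–18:30.
Common window lengths: 30, 45 min; longest is 45.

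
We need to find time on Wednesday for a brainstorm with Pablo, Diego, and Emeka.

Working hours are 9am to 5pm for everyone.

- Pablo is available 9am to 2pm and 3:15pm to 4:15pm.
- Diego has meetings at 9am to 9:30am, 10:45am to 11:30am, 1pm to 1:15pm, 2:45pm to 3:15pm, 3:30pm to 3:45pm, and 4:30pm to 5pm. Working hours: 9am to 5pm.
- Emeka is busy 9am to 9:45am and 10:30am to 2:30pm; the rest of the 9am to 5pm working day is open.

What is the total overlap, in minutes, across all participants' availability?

90 minutes

Diego free within 09:00–17:00: 09:30–10:45, 11:30–13:00, 13:15–14:45, 15:15–15:30, 15:45–16:30.
Emeka free within 09:00–17:00: 09:45–10:30, 14:30–17:00.
Pablo ∩ Diego: 09:30–10:45, 11:30–13:00, 13:15–14:00, 15:15–15:30, 15:45–16:15.
Pablo ∩ Diego ∩ Emeka: 09:45–10:30, 15:15–15:30, 15:45–16:15.
Total common minutes: 45 + 15 + 30 = 90.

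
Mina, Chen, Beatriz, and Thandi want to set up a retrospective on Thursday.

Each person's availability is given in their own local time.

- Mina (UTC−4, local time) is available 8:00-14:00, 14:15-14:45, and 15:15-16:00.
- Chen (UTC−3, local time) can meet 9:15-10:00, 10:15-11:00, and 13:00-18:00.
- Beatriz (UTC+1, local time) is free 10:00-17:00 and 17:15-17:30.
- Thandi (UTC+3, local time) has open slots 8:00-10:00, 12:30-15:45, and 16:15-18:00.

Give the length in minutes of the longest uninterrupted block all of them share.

Mina → UTC: 12:00–18:00, 18:15–18:45, 19:15–20:00.
Chen → UTC: 12:15–13:00, 13:15–14:00, 16:00–21:00.
Beatriz → UTC: 09:00–16:00, 16:15–16:30.
Thandi → UTC: 05:00–07:00, 09:30–12:45, 13:15–15:00.
Mina ∩ Chen: 12:15–13:00, 13:15–14:00, 16:00–18:00, 18:15–18:45, 19:15–20:00.
Mina ∩ Chen ∩ Beatriz: 12:15–13:00, 13:15–14:00, 16:15–16:30.
Mina ∩ Chen ∩ Beatriz ∩ Thandi: 12:15–12:45, 13:15–14:00.
Common window lengths: 30, 45 min; longest is 45.

45 minutes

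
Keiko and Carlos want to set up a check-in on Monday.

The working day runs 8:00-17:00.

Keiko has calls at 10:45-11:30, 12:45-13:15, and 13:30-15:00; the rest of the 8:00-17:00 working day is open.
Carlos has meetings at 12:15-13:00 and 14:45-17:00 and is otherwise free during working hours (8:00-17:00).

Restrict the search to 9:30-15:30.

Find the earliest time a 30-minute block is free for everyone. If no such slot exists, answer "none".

Keiko free within 08:00–17:00: 08:00–10:45, 11:30–12:45, 13:15–13:30, 15:00–17:00.
Carlos free within 08:00–17:00: 08:00–12:15, 13:00–14:45.
Keiko ∩ Carlos: 08:00–10:45, 11:30–12:15, 13:15–13:30.
Restricted to 09:30–15:30: 09:30–10:45, 11:30–12:15, 13:15–13:30.
Windows ≥ 30 min: 09:30–10:45, 11:30–12:15.
Earliest such window starts at 09:30.

09:30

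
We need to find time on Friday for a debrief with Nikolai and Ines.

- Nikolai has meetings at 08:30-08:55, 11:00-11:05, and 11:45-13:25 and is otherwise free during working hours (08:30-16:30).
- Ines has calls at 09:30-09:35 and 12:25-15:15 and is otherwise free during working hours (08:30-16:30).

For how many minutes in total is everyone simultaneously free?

235 minutes

Nikolai free within 08:30–16:30: 08:55–11:00, 11:05–11:45, 13:25–16:30.
Ines free within 08:30–16:30: 08:30–09:30, 09:35–12:25, 15:15–16:30.
Nikolai ∩ Ines: 08:55–09:30, 09:35–11:00, 11:05–11:45, 15:15–16:30.
Total common minutes: 35 + 85 + 40 + 75 = 235.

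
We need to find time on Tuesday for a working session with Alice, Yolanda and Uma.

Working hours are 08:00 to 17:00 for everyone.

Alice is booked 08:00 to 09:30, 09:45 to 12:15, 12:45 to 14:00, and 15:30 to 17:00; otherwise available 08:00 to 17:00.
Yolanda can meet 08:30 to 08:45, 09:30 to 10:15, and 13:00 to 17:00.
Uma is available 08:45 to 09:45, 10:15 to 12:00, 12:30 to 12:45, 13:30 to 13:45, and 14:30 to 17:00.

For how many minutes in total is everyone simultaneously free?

75 minutes

Alice free within 08:00–17:00: 09:30–09:45, 12:15–12:45, 14:00–15:30.
Alice ∩ Yolanda: 09:30–09:45, 14:00–15:30.
Alice ∩ Yolanda ∩ Uma: 09:30–09:45, 14:30–15:30.
Total common minutes: 15 + 60 = 75.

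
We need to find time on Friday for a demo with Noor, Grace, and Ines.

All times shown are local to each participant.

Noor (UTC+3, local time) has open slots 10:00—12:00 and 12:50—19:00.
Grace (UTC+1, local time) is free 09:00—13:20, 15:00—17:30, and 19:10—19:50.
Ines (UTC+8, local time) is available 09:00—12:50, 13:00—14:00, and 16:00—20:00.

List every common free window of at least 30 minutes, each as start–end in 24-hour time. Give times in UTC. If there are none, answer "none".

Noor → UTC: 07:00–09:00, 09:50–16:00.
Grace → UTC: 08:00–12:20, 14:00–16:30, 18:10–18:50.
Ines → UTC: 01:00–04:50, 05:00–06:00, 08:00–12:00.
Noor ∩ Grace: 08:00–09:00, 09:50–12:20, 14:00–16:00.
Noor ∩ Grace ∩ Ines: 08:00–09:00, 09:50–12:00.
Windows ≥ 30 min: 08:00–09:00, 09:50–12:00.

08:00–09:00, 09:50–12:00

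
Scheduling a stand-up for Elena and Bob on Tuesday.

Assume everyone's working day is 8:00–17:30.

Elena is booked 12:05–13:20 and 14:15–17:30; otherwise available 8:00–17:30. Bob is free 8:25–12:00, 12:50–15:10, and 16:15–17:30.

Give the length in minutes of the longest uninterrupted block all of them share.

215 minutes

Elena free within 08:00–17:30: 08:00–12:05, 13:20–14:15.
Elena ∩ Bob: 08:25–12:00, 13:20–14:15.
Common window lengths: 215, 55 min; longest is 215.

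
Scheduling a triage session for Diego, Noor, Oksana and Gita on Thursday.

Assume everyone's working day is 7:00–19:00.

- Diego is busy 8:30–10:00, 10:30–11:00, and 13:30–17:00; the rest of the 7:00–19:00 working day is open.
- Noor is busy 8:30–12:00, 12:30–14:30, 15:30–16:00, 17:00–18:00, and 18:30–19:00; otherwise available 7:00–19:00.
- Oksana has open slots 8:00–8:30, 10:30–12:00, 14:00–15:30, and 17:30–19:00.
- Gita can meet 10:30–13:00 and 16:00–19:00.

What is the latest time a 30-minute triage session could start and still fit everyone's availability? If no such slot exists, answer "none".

Diego free within 07:00–19:00: 07:00–08:30, 10:00–10:30, 11:00–13:30, 17:00–19:00.
Noor free within 07:00–19:00: 07:00–08:30, 12:00–12:30, 14:30–15:30, 16:00–17:00, 18:00–18:30.
Diego ∩ Noor: 07:00–08:30, 12:00–12:30, 18:00–18:30.
Diego ∩ Noor ∩ Oksana: 08:00–08:30, 18:00–18:30.
Diego ∩ Noor ∩ Oksana ∩ Gita: 18:00–18:30.
Windows ≥ 30 min: 18:00–18:30.
Latest start in the last window 18:00–18:30 is 18:30 − 30 min = 18:00.

18:00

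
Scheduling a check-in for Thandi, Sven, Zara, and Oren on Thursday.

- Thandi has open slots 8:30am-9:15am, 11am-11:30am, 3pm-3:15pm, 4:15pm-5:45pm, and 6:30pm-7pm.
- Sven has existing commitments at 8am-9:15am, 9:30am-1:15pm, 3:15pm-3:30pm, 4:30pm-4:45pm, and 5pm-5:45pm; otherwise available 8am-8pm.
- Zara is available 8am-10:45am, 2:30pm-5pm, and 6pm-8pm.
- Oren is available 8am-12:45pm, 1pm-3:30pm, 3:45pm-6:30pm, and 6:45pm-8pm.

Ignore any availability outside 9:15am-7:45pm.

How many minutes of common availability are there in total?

60 minutes

Sven free within 08:00–20:00: 09:15–09:30, 13:15–15:15, 15:30–16:30, 16:45–17:00, 17:45–20:00.
Thandi ∩ Sven: 15:00–15:15, 16:15–16:30, 16:45–17:00, 18:30–19:00.
Thandi ∩ Sven ∩ Zara: 15:00–15:15, 16:15–16:30, 16:45–17:00, 18:30–19:00.
Thandi ∩ Sven ∩ Zara ∩ Oren: 15:00–15:15, 16:15–16:30, 16:45–17:00, 18:45–19:00.
Restricted to 09:15–19:45: 15:00–15:15, 16:15–16:30, 16:45–17:00, 18:45–19:00.
Total common minutes: 15 + 15 + 15 + 15 = 60.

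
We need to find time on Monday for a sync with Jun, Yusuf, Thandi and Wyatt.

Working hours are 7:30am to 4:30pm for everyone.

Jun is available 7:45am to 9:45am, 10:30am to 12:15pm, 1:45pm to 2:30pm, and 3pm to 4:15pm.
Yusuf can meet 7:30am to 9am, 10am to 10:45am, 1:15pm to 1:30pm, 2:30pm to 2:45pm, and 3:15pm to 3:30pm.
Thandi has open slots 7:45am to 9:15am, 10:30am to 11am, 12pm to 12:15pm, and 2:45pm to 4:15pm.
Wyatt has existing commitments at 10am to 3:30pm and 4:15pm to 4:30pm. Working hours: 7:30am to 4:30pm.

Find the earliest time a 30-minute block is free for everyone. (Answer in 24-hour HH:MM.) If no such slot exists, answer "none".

07:45

Wyatt free within 07:30–16:30: 07:30–10:00, 15:30–16:15.
Jun ∩ Yusuf: 07:45–09:00, 10:30–10:45, 15:15–15:30.
Jun ∩ Yusuf ∩ Thandi: 07:45–09:00, 10:30–10:45, 15:15–15:30.
Jun ∩ Yusuf ∩ Thandi ∩ Wyatt: 07:45–09:00.
Windows ≥ 30 min: 07:45–09:00.
Earliest such window starts at 07:45.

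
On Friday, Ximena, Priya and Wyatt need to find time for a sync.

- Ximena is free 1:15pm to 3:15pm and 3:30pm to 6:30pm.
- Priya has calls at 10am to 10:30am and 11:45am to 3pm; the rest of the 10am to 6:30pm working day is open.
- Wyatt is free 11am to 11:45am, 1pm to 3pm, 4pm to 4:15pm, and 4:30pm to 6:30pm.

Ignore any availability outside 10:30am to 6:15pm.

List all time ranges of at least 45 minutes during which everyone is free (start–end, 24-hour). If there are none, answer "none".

16:30–18:15

Priya free within 10:00–18:30: 10:30–11:45, 15:00–18:30.
Ximena ∩ Priya: 15:00–15:15, 15:30–18:30.
Ximena ∩ Priya ∩ Wyatt: 16:00–16:15, 16:30–18:30.
Restricted to 10:30–18:15: 16:00–16:15, 16:30–18:15.
Windows ≥ 45 min: 16:30–18:15.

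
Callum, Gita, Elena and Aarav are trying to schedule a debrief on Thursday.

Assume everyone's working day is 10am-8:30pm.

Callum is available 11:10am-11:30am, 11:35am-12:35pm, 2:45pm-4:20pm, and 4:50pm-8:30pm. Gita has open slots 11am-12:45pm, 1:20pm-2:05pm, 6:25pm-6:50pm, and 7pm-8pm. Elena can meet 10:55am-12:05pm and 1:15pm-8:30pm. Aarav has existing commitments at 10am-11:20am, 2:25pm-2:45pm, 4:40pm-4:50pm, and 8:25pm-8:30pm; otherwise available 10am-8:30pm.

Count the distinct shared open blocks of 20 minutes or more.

Aarav free within 10:00–20:30: 11:20–14:25, 14:45–16:40, 16:50–20:25.
Callum ∩ Gita: 11:10–11:30, 11:35–12:35, 18:25–18:50, 19:00–20:00.
Callum ∩ Gita ∩ Elena: 11:10–11:30, 11:35–12:05, 18:25–18:50, 19:00–20:00.
Callum ∩ Gita ∩ Elena ∩ Aarav: 11:20–11:30, 11:35–12:05, 18:25–18:50, 19:00–20:00.
Windows ≥ 20 min: 11:35–12:05, 18:25–18:50, 19:00–20:00.
That's 3 windows.

3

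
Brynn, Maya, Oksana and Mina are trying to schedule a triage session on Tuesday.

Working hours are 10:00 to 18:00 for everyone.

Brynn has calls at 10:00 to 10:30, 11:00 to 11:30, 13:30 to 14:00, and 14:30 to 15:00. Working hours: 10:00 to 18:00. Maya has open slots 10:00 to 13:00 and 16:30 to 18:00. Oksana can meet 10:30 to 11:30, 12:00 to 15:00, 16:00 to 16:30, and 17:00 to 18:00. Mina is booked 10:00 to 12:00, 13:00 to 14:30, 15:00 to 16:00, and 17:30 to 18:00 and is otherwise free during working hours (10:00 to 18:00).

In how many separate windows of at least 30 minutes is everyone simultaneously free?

Brynn free within 10:00–18:00: 10:30–11:00, 11:30–13:30, 14:00–14:30, 15:00–18:00.
Mina free within 10:00–18:00: 12:00–13:00, 14:30–15:00, 16:00–17:30.
Brynn ∩ Maya: 10:30–11:00, 11:30–13:00, 16:30–18:00.
Brynn ∩ Maya ∩ Oksana: 10:30–11:00, 12:00–13:00, 17:00–18:00.
Brynn ∩ Maya ∩ Oksana ∩ Mina: 12:00–13:00, 17:00–17:30.
Windows ≥ 30 min: 12:00–13:00, 17:00–17:30.
That's 2 windows.

2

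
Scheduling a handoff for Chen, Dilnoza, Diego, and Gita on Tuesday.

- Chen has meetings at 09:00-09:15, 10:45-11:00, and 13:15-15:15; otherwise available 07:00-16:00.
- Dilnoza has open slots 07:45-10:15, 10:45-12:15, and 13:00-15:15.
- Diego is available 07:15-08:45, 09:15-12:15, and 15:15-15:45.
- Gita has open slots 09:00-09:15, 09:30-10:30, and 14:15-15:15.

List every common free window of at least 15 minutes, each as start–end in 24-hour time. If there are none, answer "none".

09:30–10:15

Chen free within 07:00–16:00: 07:00–09:00, 09:15–10:45, 11:00–13:15, 15:15–16:00.
Chen ∩ Dilnoza: 07:45–09:00, 09:15–10:15, 11:00–12:15, 13:00–13:15.
Chen ∩ Dilnoza ∩ Diego: 07:45–08:45, 09:15–10:15, 11:00–12:15.
Chen ∩ Dilnoza ∩ Diego ∩ Gita: 09:30–10:15.
Windows ≥ 15 min: 09:30–10:15.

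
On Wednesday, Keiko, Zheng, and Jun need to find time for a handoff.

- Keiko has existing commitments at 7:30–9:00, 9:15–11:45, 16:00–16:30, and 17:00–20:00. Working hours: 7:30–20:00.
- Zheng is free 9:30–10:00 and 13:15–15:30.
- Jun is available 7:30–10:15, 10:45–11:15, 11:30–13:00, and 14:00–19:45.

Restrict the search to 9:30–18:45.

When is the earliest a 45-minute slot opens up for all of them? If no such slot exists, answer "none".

14:00

Keiko free within 07:30–20:00: 09:00–09:15, 11:45–16:00, 16:30–17:00.
Keiko ∩ Zheng: 13:15–15:30.
Keiko ∩ Zheng ∩ Jun: 14:00–15:30.
Restricted to 09:30–18:45: 14:00–15:30.
Windows ≥ 45 min: 14:00–15:30.
Earliest such window starts at 14:00.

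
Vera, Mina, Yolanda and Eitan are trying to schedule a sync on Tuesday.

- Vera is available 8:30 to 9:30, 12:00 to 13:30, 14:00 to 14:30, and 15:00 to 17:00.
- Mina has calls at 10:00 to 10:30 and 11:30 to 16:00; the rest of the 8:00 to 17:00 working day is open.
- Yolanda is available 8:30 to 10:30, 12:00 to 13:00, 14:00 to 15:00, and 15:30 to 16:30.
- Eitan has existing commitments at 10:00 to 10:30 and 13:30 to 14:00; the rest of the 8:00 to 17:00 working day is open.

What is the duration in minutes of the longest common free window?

60 minutes

Mina free within 08:00–17:00: 08:00–10:00, 10:30–11:30, 16:00–17:00.
Eitan free within 08:00–17:00: 08:00–10:00, 10:30–13:30, 14:00–17:00.
Vera ∩ Mina: 08:30–09:30, 16:00–17:00.
Vera ∩ Mina ∩ Yolanda: 08:30–09:30, 16:00–16:30.
Vera ∩ Mina ∩ Yolanda ∩ Eitan: 08:30–09:30, 16:00–16:30.
Common window lengths: 60, 30 min; longest is 60.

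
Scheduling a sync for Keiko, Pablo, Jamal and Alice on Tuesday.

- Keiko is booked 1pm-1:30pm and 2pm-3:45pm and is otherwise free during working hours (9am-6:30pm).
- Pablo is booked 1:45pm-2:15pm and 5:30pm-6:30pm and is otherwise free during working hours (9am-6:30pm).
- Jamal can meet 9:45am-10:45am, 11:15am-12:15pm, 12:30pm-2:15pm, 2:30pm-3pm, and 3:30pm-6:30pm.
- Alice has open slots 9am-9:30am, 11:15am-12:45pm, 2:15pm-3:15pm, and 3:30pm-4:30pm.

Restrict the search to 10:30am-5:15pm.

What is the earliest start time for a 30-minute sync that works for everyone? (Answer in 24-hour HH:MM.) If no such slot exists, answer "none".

Keiko free within 09:00–18:30: 09:00–13:00, 13:30–14:00, 15:45–18:30.
Pablo free within 09:00–18:30: 09:00–13:45, 14:15–17:30.
Keiko ∩ Pablo: 09:00–13:00, 13:30–13:45, 15:45–17:30.
Keiko ∩ Pablo ∩ Jamal: 09:45–10:45, 11:15–12:15, 12:30–13:00, 13:30–13:45, 15:45–17:30.
Keiko ∩ Pablo ∩ Jamal ∩ Alice: 11:15–12:15, 12:30–12:45, 15:45–16:30.
Restricted to 10:30–17:15: 11:15–12:15, 12:30–12:45, 15:45–16:30.
Windows ≥ 30 min: 11:15–12:15, 15:45–16:30.
Earliest such window starts at 11:15.

11:15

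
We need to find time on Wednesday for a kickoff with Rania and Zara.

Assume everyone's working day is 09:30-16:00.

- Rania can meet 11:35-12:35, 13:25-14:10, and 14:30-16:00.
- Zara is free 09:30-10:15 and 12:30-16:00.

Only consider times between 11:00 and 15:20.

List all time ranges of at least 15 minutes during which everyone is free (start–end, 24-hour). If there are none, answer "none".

Rania ∩ Zara: 12:30–12:35, 13:25–14:10, 14:30–16:00.
Restricted to 11:00–15:20: 12:30–12:35, 13:25–14:10, 14:30–15:20.
Windows ≥ 15 min: 13:25–14:10, 14:30–15:20.

13:25–14:10, 14:30–15:20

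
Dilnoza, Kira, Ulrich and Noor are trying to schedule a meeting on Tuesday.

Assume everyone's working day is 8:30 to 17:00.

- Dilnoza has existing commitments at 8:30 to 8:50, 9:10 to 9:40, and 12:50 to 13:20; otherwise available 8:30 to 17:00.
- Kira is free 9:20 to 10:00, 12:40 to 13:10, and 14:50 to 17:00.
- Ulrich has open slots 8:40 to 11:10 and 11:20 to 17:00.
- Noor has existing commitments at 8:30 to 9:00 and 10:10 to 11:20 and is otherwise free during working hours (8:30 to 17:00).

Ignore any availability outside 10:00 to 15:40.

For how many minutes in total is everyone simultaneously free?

60 minutes

Dilnoza free within 08:30–17:00: 08:50–09:10, 09:40–12:50, 13:20–17:00.
Noor free within 08:30–17:00: 09:00–10:10, 11:20–17:00.
Dilnoza ∩ Kira: 09:40–10:00, 12:40–12:50, 14:50–17:00.
Dilnoza ∩ Kira ∩ Ulrich: 09:40–10:00, 12:40–12:50, 14:50–17:00.
Dilnoza ∩ Kira ∩ Ulrich ∩ Noor: 09:40–10:00, 12:40–12:50, 14:50–17:00.
Restricted to 10:00–15:40: 12:40–12:50, 14:50–15:40.
Total common minutes: 10 + 50 = 60.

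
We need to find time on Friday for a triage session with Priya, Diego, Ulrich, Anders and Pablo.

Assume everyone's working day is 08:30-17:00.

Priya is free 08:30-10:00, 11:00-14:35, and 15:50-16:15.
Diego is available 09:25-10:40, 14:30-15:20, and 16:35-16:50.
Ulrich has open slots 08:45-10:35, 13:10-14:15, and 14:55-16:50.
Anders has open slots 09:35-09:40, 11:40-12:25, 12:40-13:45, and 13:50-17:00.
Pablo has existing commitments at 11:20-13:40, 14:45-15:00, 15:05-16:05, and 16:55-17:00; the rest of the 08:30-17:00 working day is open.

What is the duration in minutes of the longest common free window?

Pablo free within 08:30–17:00: 08:30–11:20, 13:40–14:45, 15:00–15:05, 16:05–16:55.
Priya ∩ Diego: 09:25–10:00, 14:30–14:35.
Priya ∩ Diego ∩ Ulrich: 09:25–10:00.
Priya ∩ Diego ∩ Ulrich ∩ Anders: 09:35–09:40.
Priya ∩ Diego ∩ Ulrich ∩ Anders ∩ Pablo: 09:35–09:40.
Single common window of 5 minutes.

5 minutes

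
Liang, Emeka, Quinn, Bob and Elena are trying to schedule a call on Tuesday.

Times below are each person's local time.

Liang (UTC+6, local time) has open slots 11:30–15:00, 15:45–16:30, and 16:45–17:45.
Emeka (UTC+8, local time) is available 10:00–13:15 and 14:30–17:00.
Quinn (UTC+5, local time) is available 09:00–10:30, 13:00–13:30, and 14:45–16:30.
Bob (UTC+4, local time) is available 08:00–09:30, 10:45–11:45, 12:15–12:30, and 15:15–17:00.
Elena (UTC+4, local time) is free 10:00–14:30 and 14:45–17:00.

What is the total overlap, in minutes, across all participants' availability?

15 minutes

Liang → UTC: 05:30–09:00, 09:45–10:30, 10:45–11:45.
Emeka → UTC: 02:00–05:15, 06:30–09:00.
Quinn → UTC: 04:00–05:30, 08:00–08:30, 09:45–11:30.
Bob → UTC: 04:00–05:30, 06:45–07:45, 08:15–08:30, 11:15–13:00.
Elena → UTC: 06:00–10:30, 10:45–13:00.
Liang ∩ Emeka: 06:30–09:00.
Liang ∩ Emeka ∩ Quinn: 08:00–08:30.
Liang ∩ Emeka ∩ Quinn ∩ Bob: 08:15–08:30.
Liang ∩ Emeka ∩ Quinn ∩ Bob ∩ Elena: 08:15–08:30.
Total common minutes: 15.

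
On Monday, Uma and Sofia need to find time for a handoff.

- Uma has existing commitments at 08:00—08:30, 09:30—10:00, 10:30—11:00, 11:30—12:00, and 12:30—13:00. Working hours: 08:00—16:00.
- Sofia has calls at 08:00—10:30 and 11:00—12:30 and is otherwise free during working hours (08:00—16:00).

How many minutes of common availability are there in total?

Uma free within 08:00–16:00: 08:30–09:30, 10:00–10:30, 11:00–11:30, 12:00–12:30, 13:00–16:00.
Sofia free within 08:00–16:00: 10:30–11:00, 12:30–16:00.
Uma ∩ Sofia: 13:00–16:00.
Total common minutes: 180.

180 minutes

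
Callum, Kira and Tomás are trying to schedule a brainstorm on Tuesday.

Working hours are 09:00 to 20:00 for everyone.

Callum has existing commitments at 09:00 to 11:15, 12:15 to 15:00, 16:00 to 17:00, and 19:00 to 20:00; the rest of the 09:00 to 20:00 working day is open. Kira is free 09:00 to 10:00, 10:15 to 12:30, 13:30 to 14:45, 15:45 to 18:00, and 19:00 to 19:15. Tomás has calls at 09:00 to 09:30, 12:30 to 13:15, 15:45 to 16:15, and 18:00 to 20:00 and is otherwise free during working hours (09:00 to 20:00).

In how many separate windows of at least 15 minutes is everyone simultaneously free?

2

Callum free within 09:00–20:00: 11:15–12:15, 15:00–16:00, 17:00–19:00.
Tomás free within 09:00–20:00: 09:30–12:30, 13:15–15:45, 16:15–18:00.
Callum ∩ Kira: 11:15–12:15, 15:45–16:00, 17:00–18:00.
Callum ∩ Kira ∩ Tomás: 11:15–12:15, 17:00–18:00.
Windows ≥ 15 min: 11:15–12:15, 17:00–18:00.
That's 2 windows.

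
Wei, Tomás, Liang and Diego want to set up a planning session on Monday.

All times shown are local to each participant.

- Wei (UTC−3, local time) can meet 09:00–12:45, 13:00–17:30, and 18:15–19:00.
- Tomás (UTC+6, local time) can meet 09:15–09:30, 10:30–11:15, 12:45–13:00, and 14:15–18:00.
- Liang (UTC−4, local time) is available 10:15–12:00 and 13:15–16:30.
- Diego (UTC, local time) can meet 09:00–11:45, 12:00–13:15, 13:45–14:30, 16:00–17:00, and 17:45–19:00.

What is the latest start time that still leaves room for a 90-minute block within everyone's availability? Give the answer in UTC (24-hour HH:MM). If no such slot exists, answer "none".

none

Wei → UTC: 12:00–15:45, 16:00–20:30, 21:15–22:00.
Tomás → UTC: 03:15–03:30, 04:30–05:15, 06:45–07:00, 08:15–12:00.
Liang → UTC: 14:15–16:00, 17:15–20:30.
Diego → UTC: 09:00–11:45, 12:00–13:15, 13:45–14:30, 16:00–17:00, 17:45–19:00.
Wei ∩ Tomás: (none).
Wei ∩ Tomás ∩ Liang: (none).
Wei ∩ Tomás ∩ Liang ∩ Diego: (none).
Windows ≥ 90 min: (none).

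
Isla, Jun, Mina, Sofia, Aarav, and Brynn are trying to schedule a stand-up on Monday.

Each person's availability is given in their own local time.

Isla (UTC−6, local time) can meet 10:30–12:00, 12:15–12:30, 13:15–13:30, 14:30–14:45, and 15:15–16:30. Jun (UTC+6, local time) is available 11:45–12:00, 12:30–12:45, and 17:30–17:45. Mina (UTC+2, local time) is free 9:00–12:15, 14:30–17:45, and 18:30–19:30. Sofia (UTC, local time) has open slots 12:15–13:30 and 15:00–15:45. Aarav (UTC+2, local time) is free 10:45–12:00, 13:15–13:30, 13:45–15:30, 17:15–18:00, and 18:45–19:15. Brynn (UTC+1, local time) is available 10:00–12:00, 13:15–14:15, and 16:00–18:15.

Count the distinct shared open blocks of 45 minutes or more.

0

Isla → UTC: 16:30–18:00, 18:15–18:30, 19:15–19:30, 20:30–20:45, 21:15–22:30.
Jun → UTC: 05:45–06:00, 06:30–06:45, 11:30–11:45.
Mina → UTC: 07:00–10:15, 12:30–15:45, 16:30–17:30.
Sofia → UTC: 12:15–13:30, 15:00–15:45.
Aarav → UTC: 08:45–10:00, 11:15–11:30, 11:45–13:30, 15:15–16:00, 16:45–17:15.
Brynn → UTC: 09:00–11:00, 12:15–13:15, 15:00–17:15.
Isla ∩ Jun: (none).
Isla ∩ Jun ∩ Mina: (none).
Isla ∩ Jun ∩ Mina ∩ Sofia: (none).
Isla ∩ Jun ∩ Mina ∩ Sofia ∩ Aarav: (none).
Isla ∩ Jun ∩ Mina ∩ Sofia ∩ Aarav ∩ Brynn: (none).
Windows ≥ 45 min: (none).
That's 0 windows.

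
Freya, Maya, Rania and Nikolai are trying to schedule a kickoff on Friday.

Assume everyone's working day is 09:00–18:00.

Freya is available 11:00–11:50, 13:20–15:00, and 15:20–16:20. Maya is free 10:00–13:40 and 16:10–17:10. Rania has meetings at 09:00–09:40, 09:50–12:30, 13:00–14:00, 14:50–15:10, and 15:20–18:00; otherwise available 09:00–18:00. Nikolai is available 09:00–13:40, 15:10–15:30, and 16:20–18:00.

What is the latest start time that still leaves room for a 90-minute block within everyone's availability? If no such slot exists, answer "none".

none

Rania free within 09:00–18:00: 09:40–09:50, 12:30–13:00, 14:00–14:50, 15:10–15:20.
Freya ∩ Maya: 11:00–11:50, 13:20–13:40, 16:10–16:20.
Freya ∩ Maya ∩ Rania: (none).
Freya ∩ Maya ∩ Rania ∩ Nikolai: (none).
Windows ≥ 90 min: (none).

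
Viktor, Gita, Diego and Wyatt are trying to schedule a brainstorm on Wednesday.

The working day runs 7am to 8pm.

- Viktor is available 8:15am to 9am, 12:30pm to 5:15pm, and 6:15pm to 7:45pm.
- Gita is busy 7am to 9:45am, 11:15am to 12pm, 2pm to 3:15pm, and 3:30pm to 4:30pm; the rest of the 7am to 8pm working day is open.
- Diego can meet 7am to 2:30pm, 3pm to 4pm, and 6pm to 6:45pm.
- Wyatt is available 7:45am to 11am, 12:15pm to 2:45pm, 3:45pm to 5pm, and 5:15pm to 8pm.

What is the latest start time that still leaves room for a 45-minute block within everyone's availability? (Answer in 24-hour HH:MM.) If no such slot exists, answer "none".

13:15

Gita free within 07:00–20:00: 09:45–11:15, 12:00–14:00, 15:15–15:30, 16:30–20:00.
Viktor ∩ Gita: 12:30–14:00, 15:15–15:30, 16:30–17:15, 18:15–19:45.
Viktor ∩ Gita ∩ Diego: 12:30–14:00, 15:15–15:30, 18:15–18:45.
Viktor ∩ Gita ∩ Diego ∩ Wyatt: 12:30–14:00, 18:15–18:45.
Windows ≥ 45 min: 12:30–14:00.
Latest start in the last window 12:30–14:00 is 14:00 − 45 min = 13:15.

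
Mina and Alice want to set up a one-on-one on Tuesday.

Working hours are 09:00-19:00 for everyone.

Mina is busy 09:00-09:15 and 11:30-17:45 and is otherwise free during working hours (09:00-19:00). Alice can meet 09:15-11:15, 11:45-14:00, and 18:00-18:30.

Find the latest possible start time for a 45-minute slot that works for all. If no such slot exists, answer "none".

10:30

Mina free within 09:00–19:00: 09:15–11:30, 17:45–19:00.
Mina ∩ Alice: 09:15–11:15, 18:00–18:30.
Windows ≥ 45 min: 09:15–11:15.
Latest start in the last window 09:15–11:15 is 11:15 − 45 min = 10:30.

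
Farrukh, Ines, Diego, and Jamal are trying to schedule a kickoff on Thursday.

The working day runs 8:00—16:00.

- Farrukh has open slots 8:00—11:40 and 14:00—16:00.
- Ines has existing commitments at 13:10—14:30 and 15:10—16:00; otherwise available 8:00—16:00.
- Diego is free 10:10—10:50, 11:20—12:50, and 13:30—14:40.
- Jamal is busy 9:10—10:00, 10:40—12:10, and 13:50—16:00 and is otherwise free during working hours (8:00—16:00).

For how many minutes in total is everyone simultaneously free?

Ines free within 08:00–16:00: 08:00–13:10, 14:30–15:10.
Jamal free within 08:00–16:00: 08:00–09:10, 10:00–10:40, 12:10–13:50.
Farrukh ∩ Ines: 08:00–11:40, 14:30–15:10.
Farrukh ∩ Ines ∩ Diego: 10:10–10:50, 11:20–11:40, 14:30–14:40.
Farrukh ∩ Ines ∩ Diego ∩ Jamal: 10:10–10:40.
Total common minutes: 30.

30 minutes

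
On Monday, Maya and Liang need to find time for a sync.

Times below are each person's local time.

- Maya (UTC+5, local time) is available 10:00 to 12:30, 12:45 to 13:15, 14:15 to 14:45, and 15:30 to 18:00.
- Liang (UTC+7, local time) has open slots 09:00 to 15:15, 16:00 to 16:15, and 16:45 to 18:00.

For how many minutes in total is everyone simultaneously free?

210 minutes

Maya → UTC: 05:00–07:30, 07:45–08:15, 09:15–09:45, 10:30–13:00.
Liang → UTC: 02:00–08:15, 09:00–09:15, 09:45–11:00.
Maya ∩ Liang: 05:00–07:30, 07:45–08:15, 10:30–11:00.
Total common minutes: 150 + 30 + 30 = 210.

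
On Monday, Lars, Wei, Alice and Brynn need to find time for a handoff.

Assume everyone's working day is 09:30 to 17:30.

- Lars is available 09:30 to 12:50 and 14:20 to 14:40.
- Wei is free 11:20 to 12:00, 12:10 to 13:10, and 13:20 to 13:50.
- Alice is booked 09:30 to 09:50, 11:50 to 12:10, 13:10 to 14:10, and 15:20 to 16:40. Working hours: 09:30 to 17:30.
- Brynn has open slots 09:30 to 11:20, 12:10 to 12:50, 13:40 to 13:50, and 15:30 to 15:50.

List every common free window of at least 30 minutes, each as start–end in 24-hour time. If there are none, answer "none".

12:10–12:50

Alice free within 09:30–17:30: 09:50–11:50, 12:10–13:10, 14:10–15:20, 16:40–17:30.
Lars ∩ Wei: 11:20–12:00, 12:10–12:50.
Lars ∩ Wei ∩ Alice: 11:20–11:50, 12:10–12:50.
Lars ∩ Wei ∩ Alice ∩ Brynn: 12:10–12:50.
Windows ≥ 30 min: 12:10–12:50.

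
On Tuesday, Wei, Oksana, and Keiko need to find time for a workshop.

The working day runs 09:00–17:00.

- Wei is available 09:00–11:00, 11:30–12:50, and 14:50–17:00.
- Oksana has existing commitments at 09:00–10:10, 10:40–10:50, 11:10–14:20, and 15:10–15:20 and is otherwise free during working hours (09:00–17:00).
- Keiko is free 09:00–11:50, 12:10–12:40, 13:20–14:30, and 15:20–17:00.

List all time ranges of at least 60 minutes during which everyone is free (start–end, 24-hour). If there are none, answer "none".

Oksana free within 09:00–17:00: 10:10–10:40, 10:50–11:10, 14:20–15:10, 15:20–17:00.
Wei ∩ Oksana: 10:10–10:40, 10:50–11:00, 14:50–15:10, 15:20–17:00.
Wei ∩ Oksana ∩ Keiko: 10:10–10:40, 10:50–11:00, 15:20–17:00.
Windows ≥ 60 min: 15:20–17:00.

15:20–17:00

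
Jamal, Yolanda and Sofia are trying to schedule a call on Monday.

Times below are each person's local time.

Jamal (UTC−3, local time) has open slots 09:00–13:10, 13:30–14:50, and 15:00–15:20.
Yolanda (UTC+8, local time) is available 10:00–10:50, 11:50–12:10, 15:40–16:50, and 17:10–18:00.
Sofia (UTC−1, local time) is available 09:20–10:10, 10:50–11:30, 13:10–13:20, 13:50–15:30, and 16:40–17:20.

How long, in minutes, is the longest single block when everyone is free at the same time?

0 minutes

Jamal → UTC: 12:00–16:10, 16:30–17:50, 18:00–18:20.
Yolanda → UTC: 02:00–02:50, 03:50–04:10, 07:40–08:50, 09:10–10:00.
Sofia → UTC: 10:20–11:10, 11:50–12:30, 14:10–14:20, 14:50–16:30, 17:40–18:20.
Jamal ∩ Yolanda: (none).
Jamal ∩ Yolanda ∩ Sofia: (none).
No common window.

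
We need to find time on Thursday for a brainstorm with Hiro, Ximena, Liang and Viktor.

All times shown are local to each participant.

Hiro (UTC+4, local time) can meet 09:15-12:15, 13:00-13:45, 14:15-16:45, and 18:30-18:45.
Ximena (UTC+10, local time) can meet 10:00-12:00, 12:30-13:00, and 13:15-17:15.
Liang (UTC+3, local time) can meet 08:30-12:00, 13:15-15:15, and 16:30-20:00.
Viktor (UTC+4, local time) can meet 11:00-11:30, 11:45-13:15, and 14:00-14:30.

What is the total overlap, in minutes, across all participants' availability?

Hiro → UTC: 05:15–08:15, 09:00–09:45, 10:15–12:45, 14:30–14:45.
Ximena → UTC: 00:00–02:00, 02:30–03:00, 03:15–07:15.
Liang → UTC: 05:30–09:00, 10:15–12:15, 13:30–17:00.
Viktor → UTC: 07:00–07:30, 07:45–09:15, 10:00–10:30.
Hiro ∩ Ximena: 05:15–07:15.
Hiro ∩ Ximena ∩ Liang: 05:30–07:15.
Hiro ∩ Ximena ∩ Liang ∩ Viktor: 07:00–07:15.
Total common minutes: 15.

15 minutes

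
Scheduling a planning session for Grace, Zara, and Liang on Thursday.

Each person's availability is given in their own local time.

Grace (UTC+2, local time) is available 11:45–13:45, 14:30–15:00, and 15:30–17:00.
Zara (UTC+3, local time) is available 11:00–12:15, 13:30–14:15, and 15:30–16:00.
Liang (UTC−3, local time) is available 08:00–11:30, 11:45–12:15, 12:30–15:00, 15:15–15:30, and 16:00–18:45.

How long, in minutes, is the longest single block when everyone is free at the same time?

Grace → UTC: 09:45–11:45, 12:30–13:00, 13:30–15:00.
Zara → UTC: 08:00–09:15, 10:30–11:15, 12:30–13:00.
Liang → UTC: 11:00–14:30, 14:45–15:15, 15:30–18:00, 18:15–18:30, 19:00–21:45.
Grace ∩ Zara: 10:30–11:15, 12:30–13:00.
Grace ∩ Zara ∩ Liang: 11:00–11:15, 12:30–13:00.
Common window lengths: 15, 30 min; longest is 30.

30 minutes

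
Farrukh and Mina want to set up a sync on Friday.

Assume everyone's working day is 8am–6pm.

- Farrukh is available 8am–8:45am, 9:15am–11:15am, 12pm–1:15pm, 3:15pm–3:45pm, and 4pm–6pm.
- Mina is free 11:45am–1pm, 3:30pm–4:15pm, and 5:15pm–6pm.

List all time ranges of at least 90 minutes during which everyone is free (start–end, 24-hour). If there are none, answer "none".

Farrukh ∩ Mina: 12:00–13:00, 15:30–15:45, 16:00–16:15, 17:15–18:00.
Windows ≥ 90 min: (none).

none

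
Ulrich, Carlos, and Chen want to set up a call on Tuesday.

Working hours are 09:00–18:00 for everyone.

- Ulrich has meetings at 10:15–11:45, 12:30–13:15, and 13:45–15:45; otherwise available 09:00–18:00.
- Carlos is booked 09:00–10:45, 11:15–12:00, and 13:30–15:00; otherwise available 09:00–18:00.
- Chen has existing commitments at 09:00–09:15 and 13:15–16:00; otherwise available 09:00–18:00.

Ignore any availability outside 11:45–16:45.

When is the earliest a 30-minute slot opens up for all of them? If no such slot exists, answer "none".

12:00

Ulrich free within 09:00–18:00: 09:00–10:15, 11:45–12:30, 13:15–13:45, 15:45–18:00.
Carlos free within 09:00–18:00: 10:45–11:15, 12:00–13:30, 15:00–18:00.
Chen free within 09:00–18:00: 09:15–13:15, 16:00–18:00.
Ulrich ∩ Carlos: 12:00–12:30, 13:15–13:30, 15:45–18:00.
Ulrich ∩ Carlos ∩ Chen: 12:00–12:30, 16:00–18:00.
Restricted to 11:45–16:45: 12:00–12:30, 16:00–16:45.
Windows ≥ 30 min: 12:00–12:30, 16:00–16:45.
Earliest such window starts at 12:00.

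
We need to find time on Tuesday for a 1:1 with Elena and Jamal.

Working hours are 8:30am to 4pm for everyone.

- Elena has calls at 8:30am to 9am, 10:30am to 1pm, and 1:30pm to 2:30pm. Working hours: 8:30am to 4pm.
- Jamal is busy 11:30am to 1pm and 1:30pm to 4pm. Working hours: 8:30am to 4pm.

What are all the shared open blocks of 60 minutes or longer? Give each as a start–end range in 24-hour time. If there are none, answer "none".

Elena free within 08:30–16:00: 09:00–10:30, 13:00–13:30, 14:30–16:00.
Jamal free within 08:30–16:00: 08:30–11:30, 13:00–13:30.
Elena ∩ Jamal: 09:00–10:30, 13:00–13:30.
Windows ≥ 60 min: 09:00–10:30.

09:00–10:30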